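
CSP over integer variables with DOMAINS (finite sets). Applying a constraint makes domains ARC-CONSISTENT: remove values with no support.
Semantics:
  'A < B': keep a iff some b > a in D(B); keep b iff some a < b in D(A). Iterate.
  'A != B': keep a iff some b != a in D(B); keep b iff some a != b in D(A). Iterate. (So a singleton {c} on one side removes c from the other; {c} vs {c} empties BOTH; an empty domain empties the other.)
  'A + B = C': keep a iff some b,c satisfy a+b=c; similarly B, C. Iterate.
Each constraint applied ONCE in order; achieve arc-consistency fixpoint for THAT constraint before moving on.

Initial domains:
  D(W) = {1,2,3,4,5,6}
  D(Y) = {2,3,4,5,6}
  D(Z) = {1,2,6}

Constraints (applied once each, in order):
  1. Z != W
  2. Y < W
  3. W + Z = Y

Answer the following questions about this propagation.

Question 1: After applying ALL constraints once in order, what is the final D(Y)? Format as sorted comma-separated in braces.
Constraint 1 (Z != W) on D(Z)={1,2,6} D(W)={1,2,3,4,5,6}: no change
Constraint 2 (Y < W) on D(Y)={2,3,4,5,6} D(W)={1,2,3,4,5,6}: Y {2,3,4,5,6}->{2,3,4,5}; W {1,2,3,4,5,6}->{3,4,5,6}
Constraint 3 (W + Z = Y) on D(W)={3,4,5,6} D(Z)={1,2,6} D(Y)={2,3,4,5}: W {3,4,5,6}->{3,4}; Z {1,2,6}->{1,2}; Y {2,3,4,5}->{4,5}
So after all 3 constraints: D(Y) = {4,5}

Answer: {4,5}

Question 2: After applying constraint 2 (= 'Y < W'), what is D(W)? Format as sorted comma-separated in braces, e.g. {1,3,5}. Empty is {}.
Answer: {3,4,5,6}

Derivation:
Constraint 1 (Z != W) on D(Z)={1,2,6} D(W)={1,2,3,4,5,6}: no change
Constraint 2 (Y < W) on D(Y)={2,3,4,5,6} D(W)={1,2,3,4,5,6}: Y {2,3,4,5,6}->{2,3,4,5}; W {1,2,3,4,5,6}->{3,4,5,6}
So after constraint 2: D(W) = {3,4,5,6}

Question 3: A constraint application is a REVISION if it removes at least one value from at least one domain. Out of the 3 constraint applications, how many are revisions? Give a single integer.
Answer: 2

Derivation:
Constraint 1 (Z != W) on D(Z)={1,2,6} D(W)={1,2,3,4,5,6}: no change => not a revision
Constraint 2 (Y < W) on D(Y)={2,3,4,5,6} D(W)={1,2,3,4,5,6}: Y {2,3,4,5,6}->{2,3,4,5}; W {1,2,3,4,5,6}->{3,4,5,6} => REVISION
Constraint 3 (W + Z = Y) on D(W)={3,4,5,6} D(Z)={1,2,6} D(Y)={2,3,4,5}: W {3,4,5,6}->{3,4}; Z {1,2,6}->{1,2}; Y {2,3,4,5}->{4,5} => REVISION
Total revisions = 2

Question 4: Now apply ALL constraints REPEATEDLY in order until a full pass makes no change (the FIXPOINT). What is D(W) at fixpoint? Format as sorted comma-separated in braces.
Answer: {}

Derivation:
pass 0 (initial): D(W)={1,2,3,4,5,6}
pass 1: W {1,2,3,4,5,6}->{3,4}; Y {2,3,4,5,6}->{4,5}; Z {1,2,6}->{1,2}
pass 2: W {3,4}->{}; Y {4,5}->{}; Z {1,2}->{}
pass 3: no change
Fixpoint after 3 passes: D(W) = {}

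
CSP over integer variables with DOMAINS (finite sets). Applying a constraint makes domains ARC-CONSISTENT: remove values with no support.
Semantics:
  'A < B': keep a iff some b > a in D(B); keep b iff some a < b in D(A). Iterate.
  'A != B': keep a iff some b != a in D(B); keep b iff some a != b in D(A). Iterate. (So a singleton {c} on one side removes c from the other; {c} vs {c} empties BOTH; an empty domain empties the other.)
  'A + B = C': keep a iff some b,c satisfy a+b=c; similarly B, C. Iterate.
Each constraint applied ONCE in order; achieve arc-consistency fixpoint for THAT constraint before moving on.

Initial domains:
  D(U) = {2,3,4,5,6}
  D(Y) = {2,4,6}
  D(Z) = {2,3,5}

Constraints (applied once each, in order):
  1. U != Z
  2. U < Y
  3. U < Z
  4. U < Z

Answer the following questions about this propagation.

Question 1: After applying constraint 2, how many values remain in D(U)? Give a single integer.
Answer: 4

Derivation:
Constraint 1 (U != Z) on D(U)={2,3,4,5,6} D(Z)={2,3,5}: no change
Constraint 2 (U < Y) on D(U)={2,3,4,5,6} D(Y)={2,4,6}: U {2,3,4,5,6}->{2,3,4,5}; Y {2,4,6}->{4,6}
So after constraint 2: D(U)={2,3,4,5}, size = 4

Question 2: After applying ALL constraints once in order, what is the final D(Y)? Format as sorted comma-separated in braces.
Answer: {4,6}

Derivation:
Constraint 1 (U != Z) on D(U)={2,3,4,5,6} D(Z)={2,3,5}: no change
Constraint 2 (U < Y) on D(U)={2,3,4,5,6} D(Y)={2,4,6}: U {2,3,4,5,6}->{2,3,4,5}; Y {2,4,6}->{4,6}
Constraint 3 (U < Z) on D(U)={2,3,4,5} D(Z)={2,3,5}: U {2,3,4,5}->{2,3,4}; Z {2,3,5}->{3,5}
Constraint 4 (U < Z) on D(U)={2,3,4} D(Z)={3,5}: no change
So after all 4 constraints: D(Y) = {4,6}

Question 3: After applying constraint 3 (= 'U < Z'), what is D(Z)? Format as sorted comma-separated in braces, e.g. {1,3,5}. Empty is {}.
Answer: {3,5}

Derivation:
Constraint 1 (U != Z) on D(U)={2,3,4,5,6} D(Z)={2,3,5}: no change
Constraint 2 (U < Y) on D(U)={2,3,4,5,6} D(Y)={2,4,6}: U {2,3,4,5,6}->{2,3,4,5}; Y {2,4,6}->{4,6}
Constraint 3 (U < Z) on D(U)={2,3,4,5} D(Z)={2,3,5}: U {2,3,4,5}->{2,3,4}; Z {2,3,5}->{3,5}
So after constraint 3: D(Z) = {3,5}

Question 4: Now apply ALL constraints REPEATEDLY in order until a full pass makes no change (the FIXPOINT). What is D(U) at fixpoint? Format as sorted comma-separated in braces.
Answer: {2,3,4}

Derivation:
pass 0 (initial): D(U)={2,3,4,5,6}
pass 1: U {2,3,4,5,6}->{2,3,4}; Y {2,4,6}->{4,6}; Z {2,3,5}->{3,5}
pass 2: no change
Fixpoint after 2 passes: D(U) = {2,3,4}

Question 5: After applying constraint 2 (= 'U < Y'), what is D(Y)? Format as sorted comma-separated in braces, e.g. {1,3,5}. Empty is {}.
Constraint 1 (U != Z) on D(U)={2,3,4,5,6} D(Z)={2,3,5}: no change
Constraint 2 (U < Y) on D(U)={2,3,4,5,6} D(Y)={2,4,6}: U {2,3,4,5,6}->{2,3,4,5}; Y {2,4,6}->{4,6}
So after constraint 2: D(Y) = {4,6}

Answer: {4,6}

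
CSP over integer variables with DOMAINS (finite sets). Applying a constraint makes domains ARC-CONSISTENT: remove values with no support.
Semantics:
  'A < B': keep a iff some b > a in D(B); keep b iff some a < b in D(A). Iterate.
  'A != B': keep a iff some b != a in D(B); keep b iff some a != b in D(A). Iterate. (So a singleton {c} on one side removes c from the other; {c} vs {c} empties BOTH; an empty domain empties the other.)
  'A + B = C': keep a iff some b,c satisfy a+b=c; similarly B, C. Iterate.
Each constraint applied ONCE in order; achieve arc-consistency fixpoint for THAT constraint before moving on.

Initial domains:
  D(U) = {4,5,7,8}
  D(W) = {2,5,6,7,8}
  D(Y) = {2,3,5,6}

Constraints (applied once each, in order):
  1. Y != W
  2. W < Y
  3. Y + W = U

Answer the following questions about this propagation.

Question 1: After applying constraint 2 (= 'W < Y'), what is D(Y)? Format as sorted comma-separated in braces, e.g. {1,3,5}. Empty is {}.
Answer: {3,5,6}

Derivation:
Constraint 1 (Y != W) on D(Y)={2,3,5,6} D(W)={2,5,6,7,8}: no change
Constraint 2 (W < Y) on D(W)={2,5,6,7,8} D(Y)={2,3,5,6}: W {2,5,6,7,8}->{2,5}; Y {2,3,5,6}->{3,5,6}
So after constraint 2: D(Y) = {3,5,6}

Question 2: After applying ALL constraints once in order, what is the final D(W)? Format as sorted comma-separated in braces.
Answer: {2,5}

Derivation:
Constraint 1 (Y != W) on D(Y)={2,3,5,6} D(W)={2,5,6,7,8}: no change
Constraint 2 (W < Y) on D(W)={2,5,6,7,8} D(Y)={2,3,5,6}: W {2,5,6,7,8}->{2,5}; Y {2,3,5,6}->{3,5,6}
Constraint 3 (Y + W = U) on D(Y)={3,5,6} D(W)={2,5} D(U)={4,5,7,8}: U {4,5,7,8}->{5,7,8}
So after all 3 constraints: D(W) = {2,5}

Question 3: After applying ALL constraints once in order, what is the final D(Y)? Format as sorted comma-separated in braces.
Constraint 1 (Y != W) on D(Y)={2,3,5,6} D(W)={2,5,6,7,8}: no change
Constraint 2 (W < Y) on D(W)={2,5,6,7,8} D(Y)={2,3,5,6}: W {2,5,6,7,8}->{2,5}; Y {2,3,5,6}->{3,5,6}
Constraint 3 (Y + W = U) on D(Y)={3,5,6} D(W)={2,5} D(U)={4,5,7,8}: U {4,5,7,8}->{5,7,8}
So after all 3 constraints: D(Y) = {3,5,6}

Answer: {3,5,6}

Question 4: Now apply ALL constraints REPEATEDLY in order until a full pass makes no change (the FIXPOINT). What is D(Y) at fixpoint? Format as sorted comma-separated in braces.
Answer: {3,5,6}

Derivation:
pass 0 (initial): D(Y)={2,3,5,6}
pass 1: U {4,5,7,8}->{5,7,8}; W {2,5,6,7,8}->{2,5}; Y {2,3,5,6}->{3,5,6}
pass 2: no change
Fixpoint after 2 passes: D(Y) = {3,5,6}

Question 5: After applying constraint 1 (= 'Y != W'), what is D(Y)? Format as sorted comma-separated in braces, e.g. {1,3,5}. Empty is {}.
Answer: {2,3,5,6}

Derivation:
Constraint 1 (Y != W) on D(Y)={2,3,5,6} D(W)={2,5,6,7,8}: no change
So after constraint 1: D(Y) = {2,3,5,6}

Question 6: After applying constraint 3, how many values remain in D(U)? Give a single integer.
Constraint 1 (Y != W) on D(Y)={2,3,5,6} D(W)={2,5,6,7,8}: no change
Constraint 2 (W < Y) on D(W)={2,5,6,7,8} D(Y)={2,3,5,6}: W {2,5,6,7,8}->{2,5}; Y {2,3,5,6}->{3,5,6}
Constraint 3 (Y + W = U) on D(Y)={3,5,6} D(W)={2,5} D(U)={4,5,7,8}: U {4,5,7,8}->{5,7,8}
So after constraint 3: D(U)={5,7,8}, size = 3

Answer: 3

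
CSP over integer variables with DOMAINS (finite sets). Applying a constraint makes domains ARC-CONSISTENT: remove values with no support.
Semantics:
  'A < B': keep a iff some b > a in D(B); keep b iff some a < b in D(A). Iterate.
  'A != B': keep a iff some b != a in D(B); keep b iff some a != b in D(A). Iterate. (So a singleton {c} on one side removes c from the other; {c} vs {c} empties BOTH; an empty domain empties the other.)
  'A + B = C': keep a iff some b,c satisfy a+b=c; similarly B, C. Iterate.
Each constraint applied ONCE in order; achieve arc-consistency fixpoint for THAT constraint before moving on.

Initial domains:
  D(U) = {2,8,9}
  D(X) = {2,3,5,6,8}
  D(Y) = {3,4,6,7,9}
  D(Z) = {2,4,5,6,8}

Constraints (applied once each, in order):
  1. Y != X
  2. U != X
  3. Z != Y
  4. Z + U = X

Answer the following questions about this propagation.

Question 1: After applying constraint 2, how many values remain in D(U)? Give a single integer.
Constraint 1 (Y != X) on D(Y)={3,4,6,7,9} D(X)={2,3,5,6,8}: no change
Constraint 2 (U != X) on D(U)={2,8,9} D(X)={2,3,5,6,8}: no change
So after constraint 2: D(U)={2,8,9}, size = 3

Answer: 3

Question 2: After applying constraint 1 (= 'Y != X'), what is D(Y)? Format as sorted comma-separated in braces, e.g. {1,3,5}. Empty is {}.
Constraint 1 (Y != X) on D(Y)={3,4,6,7,9} D(X)={2,3,5,6,8}: no change
So after constraint 1: D(Y) = {3,4,6,7,9}

Answer: {3,4,6,7,9}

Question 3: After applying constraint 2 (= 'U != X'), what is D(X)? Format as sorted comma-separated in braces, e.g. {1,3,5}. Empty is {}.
Answer: {2,3,5,6,8}

Derivation:
Constraint 1 (Y != X) on D(Y)={3,4,6,7,9} D(X)={2,3,5,6,8}: no change
Constraint 2 (U != X) on D(U)={2,8,9} D(X)={2,3,5,6,8}: no change
So after constraint 2: D(X) = {2,3,5,6,8}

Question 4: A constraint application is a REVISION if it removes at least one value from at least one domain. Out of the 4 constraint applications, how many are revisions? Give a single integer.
Answer: 1

Derivation:
Constraint 1 (Y != X) on D(Y)={3,4,6,7,9} D(X)={2,3,5,6,8}: no change => not a revision
Constraint 2 (U != X) on D(U)={2,8,9} D(X)={2,3,5,6,8}: no change => not a revision
Constraint 3 (Z != Y) on D(Z)={2,4,5,6,8} D(Y)={3,4,6,7,9}: no change => not a revision
Constraint 4 (Z + U = X) on D(Z)={2,4,5,6,8} D(U)={2,8,9} D(X)={2,3,5,6,8}: Z {2,4,5,6,8}->{4,6}; U {2,8,9}->{2}; X {2,3,5,6,8}->{6,8} => REVISION
Total revisions = 1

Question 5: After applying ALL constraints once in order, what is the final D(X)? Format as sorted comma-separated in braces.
Constraint 1 (Y != X) on D(Y)={3,4,6,7,9} D(X)={2,3,5,6,8}: no change
Constraint 2 (U != X) on D(U)={2,8,9} D(X)={2,3,5,6,8}: no change
Constraint 3 (Z != Y) on D(Z)={2,4,5,6,8} D(Y)={3,4,6,7,9}: no change
Constraint 4 (Z + U = X) on D(Z)={2,4,5,6,8} D(U)={2,8,9} D(X)={2,3,5,6,8}: Z {2,4,5,6,8}->{4,6}; U {2,8,9}->{2}; X {2,3,5,6,8}->{6,8}
So after all 4 constraints: D(X) = {6,8}

Answer: {6,8}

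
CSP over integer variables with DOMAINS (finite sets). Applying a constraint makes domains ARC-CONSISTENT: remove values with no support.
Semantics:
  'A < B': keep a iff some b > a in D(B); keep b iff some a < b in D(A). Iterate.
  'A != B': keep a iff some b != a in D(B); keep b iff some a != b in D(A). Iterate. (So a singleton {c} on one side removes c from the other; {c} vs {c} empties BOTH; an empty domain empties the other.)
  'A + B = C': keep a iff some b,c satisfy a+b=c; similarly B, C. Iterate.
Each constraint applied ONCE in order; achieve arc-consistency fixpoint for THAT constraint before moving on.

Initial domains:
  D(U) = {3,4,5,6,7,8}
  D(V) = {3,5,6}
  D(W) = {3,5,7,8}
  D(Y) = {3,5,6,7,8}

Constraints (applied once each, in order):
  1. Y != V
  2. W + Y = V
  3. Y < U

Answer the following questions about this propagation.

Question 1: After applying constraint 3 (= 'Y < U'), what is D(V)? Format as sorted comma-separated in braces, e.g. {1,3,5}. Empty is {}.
Constraint 1 (Y != V) on D(Y)={3,5,6,7,8} D(V)={3,5,6}: no change
Constraint 2 (W + Y = V) on D(W)={3,5,7,8} D(Y)={3,5,6,7,8} D(V)={3,5,6}: W {3,5,7,8}->{3}; Y {3,5,6,7,8}->{3}; V {3,5,6}->{6}
Constraint 3 (Y < U) on D(Y)={3} D(U)={3,4,5,6,7,8}: U {3,4,5,6,7,8}->{4,5,6,7,8}
So after constraint 3: D(V) = {6}

Answer: {6}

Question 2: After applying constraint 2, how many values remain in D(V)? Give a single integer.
Answer: 1

Derivation:
Constraint 1 (Y != V) on D(Y)={3,5,6,7,8} D(V)={3,5,6}: no change
Constraint 2 (W + Y = V) on D(W)={3,5,7,8} D(Y)={3,5,6,7,8} D(V)={3,5,6}: W {3,5,7,8}->{3}; Y {3,5,6,7,8}->{3}; V {3,5,6}->{6}
So after constraint 2: D(V)={6}, size = 1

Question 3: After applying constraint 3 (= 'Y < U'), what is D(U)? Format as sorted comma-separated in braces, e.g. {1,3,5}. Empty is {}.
Answer: {4,5,6,7,8}

Derivation:
Constraint 1 (Y != V) on D(Y)={3,5,6,7,8} D(V)={3,5,6}: no change
Constraint 2 (W + Y = V) on D(W)={3,5,7,8} D(Y)={3,5,6,7,8} D(V)={3,5,6}: W {3,5,7,8}->{3}; Y {3,5,6,7,8}->{3}; V {3,5,6}->{6}
Constraint 3 (Y < U) on D(Y)={3} D(U)={3,4,5,6,7,8}: U {3,4,5,6,7,8}->{4,5,6,7,8}
So after constraint 3: D(U) = {4,5,6,7,8}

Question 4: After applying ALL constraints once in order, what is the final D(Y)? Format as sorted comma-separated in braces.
Answer: {3}

Derivation:
Constraint 1 (Y != V) on D(Y)={3,5,6,7,8} D(V)={3,5,6}: no change
Constraint 2 (W + Y = V) on D(W)={3,5,7,8} D(Y)={3,5,6,7,8} D(V)={3,5,6}: W {3,5,7,8}->{3}; Y {3,5,6,7,8}->{3}; V {3,5,6}->{6}
Constraint 3 (Y < U) on D(Y)={3} D(U)={3,4,5,6,7,8}: U {3,4,5,6,7,8}->{4,5,6,7,8}
So after all 3 constraints: D(Y) = {3}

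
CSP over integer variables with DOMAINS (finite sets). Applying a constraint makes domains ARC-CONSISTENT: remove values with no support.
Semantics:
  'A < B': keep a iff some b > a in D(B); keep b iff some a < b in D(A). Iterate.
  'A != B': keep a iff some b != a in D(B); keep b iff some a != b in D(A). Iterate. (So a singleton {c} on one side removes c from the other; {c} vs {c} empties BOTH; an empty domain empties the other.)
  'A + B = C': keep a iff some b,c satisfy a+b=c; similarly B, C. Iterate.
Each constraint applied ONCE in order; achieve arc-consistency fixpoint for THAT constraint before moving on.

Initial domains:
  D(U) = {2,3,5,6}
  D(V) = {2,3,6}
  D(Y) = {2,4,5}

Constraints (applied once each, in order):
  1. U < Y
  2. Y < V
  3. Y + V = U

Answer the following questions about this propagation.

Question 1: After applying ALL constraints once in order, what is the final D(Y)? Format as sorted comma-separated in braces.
Constraint 1 (U < Y) on D(U)={2,3,5,6} D(Y)={2,4,5}: U {2,3,5,6}->{2,3}; Y {2,4,5}->{4,5}
Constraint 2 (Y < V) on D(Y)={4,5} D(V)={2,3,6}: V {2,3,6}->{6}
Constraint 3 (Y + V = U) on D(Y)={4,5} D(V)={6} D(U)={2,3}: Y {4,5}->{}; V {6}->{}; U {2,3}->{}
So after all 3 constraints: D(Y) = {}

Answer: {}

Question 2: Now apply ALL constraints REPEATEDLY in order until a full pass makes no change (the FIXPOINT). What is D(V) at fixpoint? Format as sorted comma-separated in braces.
pass 0 (initial): D(V)={2,3,6}
pass 1: U {2,3,5,6}->{}; V {2,3,6}->{}; Y {2,4,5}->{}
pass 2: no change
Fixpoint after 2 passes: D(V) = {}

Answer: {}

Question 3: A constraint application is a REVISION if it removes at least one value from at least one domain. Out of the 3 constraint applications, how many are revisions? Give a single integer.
Constraint 1 (U < Y) on D(U)={2,3,5,6} D(Y)={2,4,5}: U {2,3,5,6}->{2,3}; Y {2,4,5}->{4,5} => REVISION
Constraint 2 (Y < V) on D(Y)={4,5} D(V)={2,3,6}: V {2,3,6}->{6} => REVISION
Constraint 3 (Y + V = U) on D(Y)={4,5} D(V)={6} D(U)={2,3}: Y {4,5}->{}; V {6}->{}; U {2,3}->{} => REVISION
Total revisions = 3

Answer: 3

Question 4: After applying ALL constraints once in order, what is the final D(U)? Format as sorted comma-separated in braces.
Constraint 1 (U < Y) on D(U)={2,3,5,6} D(Y)={2,4,5}: U {2,3,5,6}->{2,3}; Y {2,4,5}->{4,5}
Constraint 2 (Y < V) on D(Y)={4,5} D(V)={2,3,6}: V {2,3,6}->{6}
Constraint 3 (Y + V = U) on D(Y)={4,5} D(V)={6} D(U)={2,3}: Y {4,5}->{}; V {6}->{}; U {2,3}->{}
So after all 3 constraints: D(U) = {}

Answer: {}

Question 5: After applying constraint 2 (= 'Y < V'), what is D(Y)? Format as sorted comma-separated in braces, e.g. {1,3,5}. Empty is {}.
Constraint 1 (U < Y) on D(U)={2,3,5,6} D(Y)={2,4,5}: U {2,3,5,6}->{2,3}; Y {2,4,5}->{4,5}
Constraint 2 (Y < V) on D(Y)={4,5} D(V)={2,3,6}: V {2,3,6}->{6}
So after constraint 2: D(Y) = {4,5}

Answer: {4,5}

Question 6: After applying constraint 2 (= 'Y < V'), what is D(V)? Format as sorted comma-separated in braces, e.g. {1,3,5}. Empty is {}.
Constraint 1 (U < Y) on D(U)={2,3,5,6} D(Y)={2,4,5}: U {2,3,5,6}->{2,3}; Y {2,4,5}->{4,5}
Constraint 2 (Y < V) on D(Y)={4,5} D(V)={2,3,6}: V {2,3,6}->{6}
So after constraint 2: D(V) = {6}

Answer: {6}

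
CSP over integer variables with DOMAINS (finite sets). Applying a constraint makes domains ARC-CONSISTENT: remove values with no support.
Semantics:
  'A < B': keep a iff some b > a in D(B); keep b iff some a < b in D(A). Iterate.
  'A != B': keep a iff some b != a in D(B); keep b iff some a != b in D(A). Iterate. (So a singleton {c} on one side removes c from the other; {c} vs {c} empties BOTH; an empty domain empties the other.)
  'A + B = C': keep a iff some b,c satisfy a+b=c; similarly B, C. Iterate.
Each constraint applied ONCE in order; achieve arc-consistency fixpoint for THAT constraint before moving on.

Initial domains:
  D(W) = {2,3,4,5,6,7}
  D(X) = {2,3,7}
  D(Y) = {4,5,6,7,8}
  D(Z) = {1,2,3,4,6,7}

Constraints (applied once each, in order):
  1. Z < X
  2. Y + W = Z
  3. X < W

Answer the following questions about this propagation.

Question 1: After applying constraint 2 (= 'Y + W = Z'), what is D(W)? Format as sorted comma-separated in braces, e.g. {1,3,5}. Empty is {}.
Constraint 1 (Z < X) on D(Z)={1,2,3,4,6,7} D(X)={2,3,7}: Z {1,2,3,4,6,7}->{1,2,3,4,6}
Constraint 2 (Y + W = Z) on D(Y)={4,5,6,7,8} D(W)={2,3,4,5,6,7} D(Z)={1,2,3,4,6}: Y {4,5,6,7,8}->{4}; W {2,3,4,5,6,7}->{2}; Z {1,2,3,4,6}->{6}
So after constraint 2: D(W) = {2}

Answer: {2}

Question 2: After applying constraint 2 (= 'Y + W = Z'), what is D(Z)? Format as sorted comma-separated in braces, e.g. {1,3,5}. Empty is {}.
Constraint 1 (Z < X) on D(Z)={1,2,3,4,6,7} D(X)={2,3,7}: Z {1,2,3,4,6,7}->{1,2,3,4,6}
Constraint 2 (Y + W = Z) on D(Y)={4,5,6,7,8} D(W)={2,3,4,5,6,7} D(Z)={1,2,3,4,6}: Y {4,5,6,7,8}->{4}; W {2,3,4,5,6,7}->{2}; Z {1,2,3,4,6}->{6}
So after constraint 2: D(Z) = {6}

Answer: {6}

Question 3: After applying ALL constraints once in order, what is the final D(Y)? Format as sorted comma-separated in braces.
Answer: {4}

Derivation:
Constraint 1 (Z < X) on D(Z)={1,2,3,4,6,7} D(X)={2,3,7}: Z {1,2,3,4,6,7}->{1,2,3,4,6}
Constraint 2 (Y + W = Z) on D(Y)={4,5,6,7,8} D(W)={2,3,4,5,6,7} D(Z)={1,2,3,4,6}: Y {4,5,6,7,8}->{4}; W {2,3,4,5,6,7}->{2}; Z {1,2,3,4,6}->{6}
Constraint 3 (X < W) on D(X)={2,3,7} D(W)={2}: X {2,3,7}->{}; W {2}->{}
So after all 3 constraints: D(Y) = {4}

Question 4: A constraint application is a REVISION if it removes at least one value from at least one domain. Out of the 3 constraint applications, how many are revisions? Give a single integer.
Constraint 1 (Z < X) on D(Z)={1,2,3,4,6,7} D(X)={2,3,7}: Z {1,2,3,4,6,7}->{1,2,3,4,6} => REVISION
Constraint 2 (Y + W = Z) on D(Y)={4,5,6,7,8} D(W)={2,3,4,5,6,7} D(Z)={1,2,3,4,6}: Y {4,5,6,7,8}->{4}; W {2,3,4,5,6,7}->{2}; Z {1,2,3,4,6}->{6} => REVISION
Constraint 3 (X < W) on D(X)={2,3,7} D(W)={2}: X {2,3,7}->{}; W {2}->{} => REVISION
Total revisions = 3

Answer: 3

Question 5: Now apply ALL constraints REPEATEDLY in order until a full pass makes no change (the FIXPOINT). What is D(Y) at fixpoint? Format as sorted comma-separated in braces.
Answer: {}

Derivation:
pass 0 (initial): D(Y)={4,5,6,7,8}
pass 1: W {2,3,4,5,6,7}->{}; X {2,3,7}->{}; Y {4,5,6,7,8}->{4}; Z {1,2,3,4,6,7}->{6}
pass 2: Y {4}->{}; Z {6}->{}
pass 3: no change
Fixpoint after 3 passes: D(Y) = {}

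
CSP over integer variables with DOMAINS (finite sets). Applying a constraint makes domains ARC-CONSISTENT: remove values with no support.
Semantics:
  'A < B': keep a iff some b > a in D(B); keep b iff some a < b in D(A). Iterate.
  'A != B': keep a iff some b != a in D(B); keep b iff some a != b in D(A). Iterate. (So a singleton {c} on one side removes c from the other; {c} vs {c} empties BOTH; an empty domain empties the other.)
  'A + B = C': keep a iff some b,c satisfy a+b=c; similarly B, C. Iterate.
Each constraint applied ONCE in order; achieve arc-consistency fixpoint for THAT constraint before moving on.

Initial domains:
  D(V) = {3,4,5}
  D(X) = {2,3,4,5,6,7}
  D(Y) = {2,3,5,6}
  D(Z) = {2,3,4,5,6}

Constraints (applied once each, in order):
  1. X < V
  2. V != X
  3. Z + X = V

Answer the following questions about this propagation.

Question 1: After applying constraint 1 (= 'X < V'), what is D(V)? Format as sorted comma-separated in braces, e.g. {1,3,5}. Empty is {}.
Constraint 1 (X < V) on D(X)={2,3,4,5,6,7} D(V)={3,4,5}: X {2,3,4,5,6,7}->{2,3,4}
So after constraint 1: D(V) = {3,4,5}

Answer: {3,4,5}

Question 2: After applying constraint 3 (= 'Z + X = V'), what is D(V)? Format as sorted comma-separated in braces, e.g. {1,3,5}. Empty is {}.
Constraint 1 (X < V) on D(X)={2,3,4,5,6,7} D(V)={3,4,5}: X {2,3,4,5,6,7}->{2,3,4}
Constraint 2 (V != X) on D(V)={3,4,5} D(X)={2,3,4}: no change
Constraint 3 (Z + X = V) on D(Z)={2,3,4,5,6} D(X)={2,3,4} D(V)={3,4,5}: Z {2,3,4,5,6}->{2,3}; X {2,3,4}->{2,3}; V {3,4,5}->{4,5}
So after constraint 3: D(V) = {4,5}

Answer: {4,5}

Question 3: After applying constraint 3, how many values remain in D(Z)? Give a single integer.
Answer: 2

Derivation:
Constraint 1 (X < V) on D(X)={2,3,4,5,6,7} D(V)={3,4,5}: X {2,3,4,5,6,7}->{2,3,4}
Constraint 2 (V != X) on D(V)={3,4,5} D(X)={2,3,4}: no change
Constraint 3 (Z + X = V) on D(Z)={2,3,4,5,6} D(X)={2,3,4} D(V)={3,4,5}: Z {2,3,4,5,6}->{2,3}; X {2,3,4}->{2,3}; V {3,4,5}->{4,5}
So after constraint 3: D(Z)={2,3}, size = 2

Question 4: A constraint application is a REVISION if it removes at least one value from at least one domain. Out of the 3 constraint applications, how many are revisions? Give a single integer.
Answer: 2

Derivation:
Constraint 1 (X < V) on D(X)={2,3,4,5,6,7} D(V)={3,4,5}: X {2,3,4,5,6,7}->{2,3,4} => REVISION
Constraint 2 (V != X) on D(V)={3,4,5} D(X)={2,3,4}: no change => not a revision
Constraint 3 (Z + X = V) on D(Z)={2,3,4,5,6} D(X)={2,3,4} D(V)={3,4,5}: Z {2,3,4,5,6}->{2,3}; X {2,3,4}->{2,3}; V {3,4,5}->{4,5} => REVISION
Total revisions = 2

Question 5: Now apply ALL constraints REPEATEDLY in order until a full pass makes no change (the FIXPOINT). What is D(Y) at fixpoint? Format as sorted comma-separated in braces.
pass 0 (initial): D(Y)={2,3,5,6}
pass 1: V {3,4,5}->{4,5}; X {2,3,4,5,6,7}->{2,3}; Z {2,3,4,5,6}->{2,3}
pass 2: no change
Fixpoint after 2 passes: D(Y) = {2,3,5,6}

Answer: {2,3,5,6}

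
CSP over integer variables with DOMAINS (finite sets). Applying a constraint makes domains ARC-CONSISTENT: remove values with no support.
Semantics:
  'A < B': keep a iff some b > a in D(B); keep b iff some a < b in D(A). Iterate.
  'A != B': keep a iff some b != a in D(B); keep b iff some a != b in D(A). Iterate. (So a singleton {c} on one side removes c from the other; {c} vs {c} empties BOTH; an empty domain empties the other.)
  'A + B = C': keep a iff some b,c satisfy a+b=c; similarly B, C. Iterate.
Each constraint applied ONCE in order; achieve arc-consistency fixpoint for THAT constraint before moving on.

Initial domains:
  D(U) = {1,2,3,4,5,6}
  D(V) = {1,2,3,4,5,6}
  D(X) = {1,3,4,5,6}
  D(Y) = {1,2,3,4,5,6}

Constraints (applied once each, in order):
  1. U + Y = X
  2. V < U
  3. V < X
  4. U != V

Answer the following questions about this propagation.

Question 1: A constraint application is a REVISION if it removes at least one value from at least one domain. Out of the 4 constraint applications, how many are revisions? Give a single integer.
Constraint 1 (U + Y = X) on D(U)={1,2,3,4,5,6} D(Y)={1,2,3,4,5,6} D(X)={1,3,4,5,6}: U {1,2,3,4,5,6}->{1,2,3,4,5}; Y {1,2,3,4,5,6}->{1,2,3,4,5}; X {1,3,4,5,6}->{3,4,5,6} => REVISION
Constraint 2 (V < U) on D(V)={1,2,3,4,5,6} D(U)={1,2,3,4,5}: V {1,2,3,4,5,6}->{1,2,3,4}; U {1,2,3,4,5}->{2,3,4,5} => REVISION
Constraint 3 (V < X) on D(V)={1,2,3,4} D(X)={3,4,5,6}: no change => not a revision
Constraint 4 (U != V) on D(U)={2,3,4,5} D(V)={1,2,3,4}: no change => not a revision
Total revisions = 2

Answer: 2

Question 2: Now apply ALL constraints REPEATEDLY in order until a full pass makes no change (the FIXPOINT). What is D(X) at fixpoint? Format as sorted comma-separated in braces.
Answer: {3,4,5,6}

Derivation:
pass 0 (initial): D(X)={1,3,4,5,6}
pass 1: U {1,2,3,4,5,6}->{2,3,4,5}; V {1,2,3,4,5,6}->{1,2,3,4}; X {1,3,4,5,6}->{3,4,5,6}; Y {1,2,3,4,5,6}->{1,2,3,4,5}
pass 2: Y {1,2,3,4,5}->{1,2,3,4}
pass 3: no change
Fixpoint after 3 passes: D(X) = {3,4,5,6}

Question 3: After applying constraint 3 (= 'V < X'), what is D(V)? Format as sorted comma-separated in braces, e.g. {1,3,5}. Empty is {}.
Constraint 1 (U + Y = X) on D(U)={1,2,3,4,5,6} D(Y)={1,2,3,4,5,6} D(X)={1,3,4,5,6}: U {1,2,3,4,5,6}->{1,2,3,4,5}; Y {1,2,3,4,5,6}->{1,2,3,4,5}; X {1,3,4,5,6}->{3,4,5,6}
Constraint 2 (V < U) on D(V)={1,2,3,4,5,6} D(U)={1,2,3,4,5}: V {1,2,3,4,5,6}->{1,2,3,4}; U {1,2,3,4,5}->{2,3,4,5}
Constraint 3 (V < X) on D(V)={1,2,3,4} D(X)={3,4,5,6}: no change
So after constraint 3: D(V) = {1,2,3,4}

Answer: {1,2,3,4}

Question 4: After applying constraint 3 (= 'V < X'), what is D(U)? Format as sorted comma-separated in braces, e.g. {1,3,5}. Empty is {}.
Answer: {2,3,4,5}

Derivation:
Constraint 1 (U + Y = X) on D(U)={1,2,3,4,5,6} D(Y)={1,2,3,4,5,6} D(X)={1,3,4,5,6}: U {1,2,3,4,5,6}->{1,2,3,4,5}; Y {1,2,3,4,5,6}->{1,2,3,4,5}; X {1,3,4,5,6}->{3,4,5,6}
Constraint 2 (V < U) on D(V)={1,2,3,4,5,6} D(U)={1,2,3,4,5}: V {1,2,3,4,5,6}->{1,2,3,4}; U {1,2,3,4,5}->{2,3,4,5}
Constraint 3 (V < X) on D(V)={1,2,3,4} D(X)={3,4,5,6}: no change
So after constraint 3: D(U) = {2,3,4,5}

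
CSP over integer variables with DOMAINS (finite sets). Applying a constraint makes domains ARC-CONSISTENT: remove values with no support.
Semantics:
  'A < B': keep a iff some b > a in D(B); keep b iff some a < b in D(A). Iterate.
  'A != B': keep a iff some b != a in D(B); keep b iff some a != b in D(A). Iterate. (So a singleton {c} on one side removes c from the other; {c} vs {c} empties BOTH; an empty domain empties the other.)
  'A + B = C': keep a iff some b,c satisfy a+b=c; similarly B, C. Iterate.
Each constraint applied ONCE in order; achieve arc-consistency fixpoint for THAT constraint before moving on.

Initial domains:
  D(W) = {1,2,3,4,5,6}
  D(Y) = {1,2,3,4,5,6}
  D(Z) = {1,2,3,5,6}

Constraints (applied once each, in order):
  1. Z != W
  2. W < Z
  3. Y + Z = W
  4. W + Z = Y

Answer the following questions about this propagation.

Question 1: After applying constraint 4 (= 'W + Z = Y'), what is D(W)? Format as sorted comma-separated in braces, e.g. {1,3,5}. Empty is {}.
Answer: {}

Derivation:
Constraint 1 (Z != W) on D(Z)={1,2,3,5,6} D(W)={1,2,3,4,5,6}: no change
Constraint 2 (W < Z) on D(W)={1,2,3,4,5,6} D(Z)={1,2,3,5,6}: W {1,2,3,4,5,6}->{1,2,3,4,5}; Z {1,2,3,5,6}->{2,3,5,6}
Constraint 3 (Y + Z = W) on D(Y)={1,2,3,4,5,6} D(Z)={2,3,5,6} D(W)={1,2,3,4,5}: Y {1,2,3,4,5,6}->{1,2,3}; Z {2,3,5,6}->{2,3}; W {1,2,3,4,5}->{3,4,5}
Constraint 4 (W + Z = Y) on D(W)={3,4,5} D(Z)={2,3} D(Y)={1,2,3}: W {3,4,5}->{}; Z {2,3}->{}; Y {1,2,3}->{}
So after constraint 4: D(W) = {}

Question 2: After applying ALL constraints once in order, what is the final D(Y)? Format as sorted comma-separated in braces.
Answer: {}

Derivation:
Constraint 1 (Z != W) on D(Z)={1,2,3,5,6} D(W)={1,2,3,4,5,6}: no change
Constraint 2 (W < Z) on D(W)={1,2,3,4,5,6} D(Z)={1,2,3,5,6}: W {1,2,3,4,5,6}->{1,2,3,4,5}; Z {1,2,3,5,6}->{2,3,5,6}
Constraint 3 (Y + Z = W) on D(Y)={1,2,3,4,5,6} D(Z)={2,3,5,6} D(W)={1,2,3,4,5}: Y {1,2,3,4,5,6}->{1,2,3}; Z {2,3,5,6}->{2,3}; W {1,2,3,4,5}->{3,4,5}
Constraint 4 (W + Z = Y) on D(W)={3,4,5} D(Z)={2,3} D(Y)={1,2,3}: W {3,4,5}->{}; Z {2,3}->{}; Y {1,2,3}->{}
So after all 4 constraints: D(Y) = {}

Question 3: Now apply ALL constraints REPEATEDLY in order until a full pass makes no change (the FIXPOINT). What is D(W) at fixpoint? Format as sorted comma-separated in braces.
pass 0 (initial): D(W)={1,2,3,4,5,6}
pass 1: W {1,2,3,4,5,6}->{}; Y {1,2,3,4,5,6}->{}; Z {1,2,3,5,6}->{}
pass 2: no change
Fixpoint after 2 passes: D(W) = {}

Answer: {}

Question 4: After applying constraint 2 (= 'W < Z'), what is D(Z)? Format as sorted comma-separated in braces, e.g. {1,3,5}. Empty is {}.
Constraint 1 (Z != W) on D(Z)={1,2,3,5,6} D(W)={1,2,3,4,5,6}: no change
Constraint 2 (W < Z) on D(W)={1,2,3,4,5,6} D(Z)={1,2,3,5,6}: W {1,2,3,4,5,6}->{1,2,3,4,5}; Z {1,2,3,5,6}->{2,3,5,6}
So after constraint 2: D(Z) = {2,3,5,6}

Answer: {2,3,5,6}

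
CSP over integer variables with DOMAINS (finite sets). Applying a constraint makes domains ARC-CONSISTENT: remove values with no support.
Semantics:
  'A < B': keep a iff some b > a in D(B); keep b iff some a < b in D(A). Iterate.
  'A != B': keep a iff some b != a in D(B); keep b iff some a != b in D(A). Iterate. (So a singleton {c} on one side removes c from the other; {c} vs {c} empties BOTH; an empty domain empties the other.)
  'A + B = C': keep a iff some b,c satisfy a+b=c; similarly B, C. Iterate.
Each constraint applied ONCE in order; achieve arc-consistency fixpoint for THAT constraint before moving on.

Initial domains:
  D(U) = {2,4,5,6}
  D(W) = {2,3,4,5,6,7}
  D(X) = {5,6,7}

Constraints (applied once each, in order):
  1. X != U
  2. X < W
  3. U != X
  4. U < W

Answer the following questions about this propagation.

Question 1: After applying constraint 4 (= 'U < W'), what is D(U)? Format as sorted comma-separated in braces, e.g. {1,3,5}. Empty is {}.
Answer: {2,4,5,6}

Derivation:
Constraint 1 (X != U) on D(X)={5,6,7} D(U)={2,4,5,6}: no change
Constraint 2 (X < W) on D(X)={5,6,7} D(W)={2,3,4,5,6,7}: X {5,6,7}->{5,6}; W {2,3,4,5,6,7}->{6,7}
Constraint 3 (U != X) on D(U)={2,4,5,6} D(X)={5,6}: no change
Constraint 4 (U < W) on D(U)={2,4,5,6} D(W)={6,7}: no change
So after constraint 4: D(U) = {2,4,5,6}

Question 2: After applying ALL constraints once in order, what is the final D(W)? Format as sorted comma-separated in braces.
Constraint 1 (X != U) on D(X)={5,6,7} D(U)={2,4,5,6}: no change
Constraint 2 (X < W) on D(X)={5,6,7} D(W)={2,3,4,5,6,7}: X {5,6,7}->{5,6}; W {2,3,4,5,6,7}->{6,7}
Constraint 3 (U != X) on D(U)={2,4,5,6} D(X)={5,6}: no change
Constraint 4 (U < W) on D(U)={2,4,5,6} D(W)={6,7}: no change
So after all 4 constraints: D(W) = {6,7}

Answer: {6,7}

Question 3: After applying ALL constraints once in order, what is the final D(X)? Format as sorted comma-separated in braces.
Constraint 1 (X != U) on D(X)={5,6,7} D(U)={2,4,5,6}: no change
Constraint 2 (X < W) on D(X)={5,6,7} D(W)={2,3,4,5,6,7}: X {5,6,7}->{5,6}; W {2,3,4,5,6,7}->{6,7}
Constraint 3 (U != X) on D(U)={2,4,5,6} D(X)={5,6}: no change
Constraint 4 (U < W) on D(U)={2,4,5,6} D(W)={6,7}: no change
So after all 4 constraints: D(X) = {5,6}

Answer: {5,6}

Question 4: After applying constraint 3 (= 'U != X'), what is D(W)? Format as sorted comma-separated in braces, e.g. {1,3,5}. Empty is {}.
Answer: {6,7}

Derivation:
Constraint 1 (X != U) on D(X)={5,6,7} D(U)={2,4,5,6}: no change
Constraint 2 (X < W) on D(X)={5,6,7} D(W)={2,3,4,5,6,7}: X {5,6,7}->{5,6}; W {2,3,4,5,6,7}->{6,7}
Constraint 3 (U != X) on D(U)={2,4,5,6} D(X)={5,6}: no change
So after constraint 3: D(W) = {6,7}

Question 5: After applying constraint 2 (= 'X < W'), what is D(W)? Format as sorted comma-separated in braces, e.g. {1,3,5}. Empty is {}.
Answer: {6,7}

Derivation:
Constraint 1 (X != U) on D(X)={5,6,7} D(U)={2,4,5,6}: no change
Constraint 2 (X < W) on D(X)={5,6,7} D(W)={2,3,4,5,6,7}: X {5,6,7}->{5,6}; W {2,3,4,5,6,7}->{6,7}
So after constraint 2: D(W) = {6,7}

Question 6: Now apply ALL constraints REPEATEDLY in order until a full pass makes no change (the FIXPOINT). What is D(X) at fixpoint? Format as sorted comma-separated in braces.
pass 0 (initial): D(X)={5,6,7}
pass 1: W {2,3,4,5,6,7}->{6,7}; X {5,6,7}->{5,6}
pass 2: no change
Fixpoint after 2 passes: D(X) = {5,6}

Answer: {5,6}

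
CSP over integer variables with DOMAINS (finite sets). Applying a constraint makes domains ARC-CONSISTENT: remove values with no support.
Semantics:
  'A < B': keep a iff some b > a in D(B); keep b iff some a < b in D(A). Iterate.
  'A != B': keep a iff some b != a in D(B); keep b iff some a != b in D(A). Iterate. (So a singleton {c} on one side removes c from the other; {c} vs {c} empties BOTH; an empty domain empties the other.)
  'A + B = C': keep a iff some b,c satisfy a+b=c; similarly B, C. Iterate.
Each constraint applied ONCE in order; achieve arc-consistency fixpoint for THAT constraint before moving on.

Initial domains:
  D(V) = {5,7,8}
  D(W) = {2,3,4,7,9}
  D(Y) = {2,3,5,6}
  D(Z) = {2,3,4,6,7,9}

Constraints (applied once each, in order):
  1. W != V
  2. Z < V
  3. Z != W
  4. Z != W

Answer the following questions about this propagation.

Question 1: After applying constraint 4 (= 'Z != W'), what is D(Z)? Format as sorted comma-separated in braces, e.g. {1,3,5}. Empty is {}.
Constraint 1 (W != V) on D(W)={2,3,4,7,9} D(V)={5,7,8}: no change
Constraint 2 (Z < V) on D(Z)={2,3,4,6,7,9} D(V)={5,7,8}: Z {2,3,4,6,7,9}->{2,3,4,6,7}
Constraint 3 (Z != W) on D(Z)={2,3,4,6,7} D(W)={2,3,4,7,9}: no change
Constraint 4 (Z != W) on D(Z)={2,3,4,6,7} D(W)={2,3,4,7,9}: no change
So after constraint 4: D(Z) = {2,3,4,6,7}

Answer: {2,3,4,6,7}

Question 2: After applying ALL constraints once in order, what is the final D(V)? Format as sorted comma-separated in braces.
Answer: {5,7,8}

Derivation:
Constraint 1 (W != V) on D(W)={2,3,4,7,9} D(V)={5,7,8}: no change
Constraint 2 (Z < V) on D(Z)={2,3,4,6,7,9} D(V)={5,7,8}: Z {2,3,4,6,7,9}->{2,3,4,6,7}
Constraint 3 (Z != W) on D(Z)={2,3,4,6,7} D(W)={2,3,4,7,9}: no change
Constraint 4 (Z != W) on D(Z)={2,3,4,6,7} D(W)={2,3,4,7,9}: no change
So after all 4 constraints: D(V) = {5,7,8}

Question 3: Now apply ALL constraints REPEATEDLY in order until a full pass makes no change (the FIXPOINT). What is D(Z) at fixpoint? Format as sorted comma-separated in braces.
Answer: {2,3,4,6,7}

Derivation:
pass 0 (initial): D(Z)={2,3,4,6,7,9}
pass 1: Z {2,3,4,6,7,9}->{2,3,4,6,7}
pass 2: no change
Fixpoint after 2 passes: D(Z) = {2,3,4,6,7}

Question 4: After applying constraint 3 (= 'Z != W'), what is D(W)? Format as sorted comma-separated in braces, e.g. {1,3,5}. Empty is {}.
Answer: {2,3,4,7,9}

Derivation:
Constraint 1 (W != V) on D(W)={2,3,4,7,9} D(V)={5,7,8}: no change
Constraint 2 (Z < V) on D(Z)={2,3,4,6,7,9} D(V)={5,7,8}: Z {2,3,4,6,7,9}->{2,3,4,6,7}
Constraint 3 (Z != W) on D(Z)={2,3,4,6,7} D(W)={2,3,4,7,9}: no change
So after constraint 3: D(W) = {2,3,4,7,9}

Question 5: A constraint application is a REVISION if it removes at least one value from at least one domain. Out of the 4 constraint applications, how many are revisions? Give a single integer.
Answer: 1

Derivation:
Constraint 1 (W != V) on D(W)={2,3,4,7,9} D(V)={5,7,8}: no change => not a revision
Constraint 2 (Z < V) on D(Z)={2,3,4,6,7,9} D(V)={5,7,8}: Z {2,3,4,6,7,9}->{2,3,4,6,7} => REVISION
Constraint 3 (Z != W) on D(Z)={2,3,4,6,7} D(W)={2,3,4,7,9}: no change => not a revision
Constraint 4 (Z != W) on D(Z)={2,3,4,6,7} D(W)={2,3,4,7,9}: no change => not a revision
Total revisions = 1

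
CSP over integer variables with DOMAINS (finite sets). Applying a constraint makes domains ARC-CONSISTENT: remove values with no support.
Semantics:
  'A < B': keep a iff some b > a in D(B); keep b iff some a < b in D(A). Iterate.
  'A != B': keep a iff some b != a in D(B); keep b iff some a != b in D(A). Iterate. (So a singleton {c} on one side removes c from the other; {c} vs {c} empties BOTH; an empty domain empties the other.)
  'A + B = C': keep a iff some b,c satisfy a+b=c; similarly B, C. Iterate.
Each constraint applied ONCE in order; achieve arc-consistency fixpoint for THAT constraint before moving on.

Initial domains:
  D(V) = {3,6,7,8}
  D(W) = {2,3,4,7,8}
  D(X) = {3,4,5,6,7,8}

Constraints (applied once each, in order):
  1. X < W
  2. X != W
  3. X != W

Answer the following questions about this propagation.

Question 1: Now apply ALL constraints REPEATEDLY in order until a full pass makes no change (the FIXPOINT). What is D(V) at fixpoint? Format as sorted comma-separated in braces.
Answer: {3,6,7,8}

Derivation:
pass 0 (initial): D(V)={3,6,7,8}
pass 1: W {2,3,4,7,8}->{4,7,8}; X {3,4,5,6,7,8}->{3,4,5,6,7}
pass 2: no change
Fixpoint after 2 passes: D(V) = {3,6,7,8}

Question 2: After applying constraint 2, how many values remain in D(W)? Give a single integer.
Answer: 3

Derivation:
Constraint 1 (X < W) on D(X)={3,4,5,6,7,8} D(W)={2,3,4,7,8}: X {3,4,5,6,7,8}->{3,4,5,6,7}; W {2,3,4,7,8}->{4,7,8}
Constraint 2 (X != W) on D(X)={3,4,5,6,7} D(W)={4,7,8}: no change
So after constraint 2: D(W)={4,7,8}, size = 3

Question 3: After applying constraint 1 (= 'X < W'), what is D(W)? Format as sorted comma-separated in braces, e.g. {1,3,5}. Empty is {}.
Answer: {4,7,8}

Derivation:
Constraint 1 (X < W) on D(X)={3,4,5,6,7,8} D(W)={2,3,4,7,8}: X {3,4,5,6,7,8}->{3,4,5,6,7}; W {2,3,4,7,8}->{4,7,8}
So after constraint 1: D(W) = {4,7,8}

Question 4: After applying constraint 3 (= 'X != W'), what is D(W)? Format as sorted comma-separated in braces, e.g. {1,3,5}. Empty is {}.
Constraint 1 (X < W) on D(X)={3,4,5,6,7,8} D(W)={2,3,4,7,8}: X {3,4,5,6,7,8}->{3,4,5,6,7}; W {2,3,4,7,8}->{4,7,8}
Constraint 2 (X != W) on D(X)={3,4,5,6,7} D(W)={4,7,8}: no change
Constraint 3 (X != W) on D(X)={3,4,5,6,7} D(W)={4,7,8}: no change
So after constraint 3: D(W) = {4,7,8}

Answer: {4,7,8}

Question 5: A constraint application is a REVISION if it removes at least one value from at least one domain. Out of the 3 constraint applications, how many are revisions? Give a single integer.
Answer: 1

Derivation:
Constraint 1 (X < W) on D(X)={3,4,5,6,7,8} D(W)={2,3,4,7,8}: X {3,4,5,6,7,8}->{3,4,5,6,7}; W {2,3,4,7,8}->{4,7,8} => REVISION
Constraint 2 (X != W) on D(X)={3,4,5,6,7} D(W)={4,7,8}: no change => not a revision
Constraint 3 (X != W) on D(X)={3,4,5,6,7} D(W)={4,7,8}: no change => not a revision
Total revisions = 1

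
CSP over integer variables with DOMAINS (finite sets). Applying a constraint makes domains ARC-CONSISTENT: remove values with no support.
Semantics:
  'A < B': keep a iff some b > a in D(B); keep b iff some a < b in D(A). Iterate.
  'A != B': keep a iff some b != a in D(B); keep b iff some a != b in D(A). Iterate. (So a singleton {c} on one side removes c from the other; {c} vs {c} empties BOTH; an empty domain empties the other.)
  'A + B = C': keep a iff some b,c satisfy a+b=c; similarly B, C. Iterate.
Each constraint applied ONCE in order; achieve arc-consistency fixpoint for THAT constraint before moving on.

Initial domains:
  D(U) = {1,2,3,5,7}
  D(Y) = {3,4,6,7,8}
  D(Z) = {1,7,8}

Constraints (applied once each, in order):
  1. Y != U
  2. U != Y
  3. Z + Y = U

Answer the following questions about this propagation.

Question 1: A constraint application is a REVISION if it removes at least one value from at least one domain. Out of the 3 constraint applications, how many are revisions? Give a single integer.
Constraint 1 (Y != U) on D(Y)={3,4,6,7,8} D(U)={1,2,3,5,7}: no change => not a revision
Constraint 2 (U != Y) on D(U)={1,2,3,5,7} D(Y)={3,4,6,7,8}: no change => not a revision
Constraint 3 (Z + Y = U) on D(Z)={1,7,8} D(Y)={3,4,6,7,8} D(U)={1,2,3,5,7}: Z {1,7,8}->{1}; Y {3,4,6,7,8}->{4,6}; U {1,2,3,5,7}->{5,7} => REVISION
Total revisions = 1

Answer: 1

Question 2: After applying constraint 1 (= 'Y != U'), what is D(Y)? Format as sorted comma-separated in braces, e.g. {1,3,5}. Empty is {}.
Answer: {3,4,6,7,8}

Derivation:
Constraint 1 (Y != U) on D(Y)={3,4,6,7,8} D(U)={1,2,3,5,7}: no change
So after constraint 1: D(Y) = {3,4,6,7,8}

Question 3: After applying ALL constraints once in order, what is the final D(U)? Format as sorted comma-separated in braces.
Constraint 1 (Y != U) on D(Y)={3,4,6,7,8} D(U)={1,2,3,5,7}: no change
Constraint 2 (U != Y) on D(U)={1,2,3,5,7} D(Y)={3,4,6,7,8}: no change
Constraint 3 (Z + Y = U) on D(Z)={1,7,8} D(Y)={3,4,6,7,8} D(U)={1,2,3,5,7}: Z {1,7,8}->{1}; Y {3,4,6,7,8}->{4,6}; U {1,2,3,5,7}->{5,7}
So after all 3 constraints: D(U) = {5,7}

Answer: {5,7}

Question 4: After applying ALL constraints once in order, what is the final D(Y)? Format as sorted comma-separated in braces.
Answer: {4,6}

Derivation:
Constraint 1 (Y != U) on D(Y)={3,4,6,7,8} D(U)={1,2,3,5,7}: no change
Constraint 2 (U != Y) on D(U)={1,2,3,5,7} D(Y)={3,4,6,7,8}: no change
Constraint 3 (Z + Y = U) on D(Z)={1,7,8} D(Y)={3,4,6,7,8} D(U)={1,2,3,5,7}: Z {1,7,8}->{1}; Y {3,4,6,7,8}->{4,6}; U {1,2,3,5,7}->{5,7}
So after all 3 constraints: D(Y) = {4,6}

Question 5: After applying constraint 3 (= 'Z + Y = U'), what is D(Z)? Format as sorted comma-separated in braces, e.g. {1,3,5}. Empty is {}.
Constraint 1 (Y != U) on D(Y)={3,4,6,7,8} D(U)={1,2,3,5,7}: no change
Constraint 2 (U != Y) on D(U)={1,2,3,5,7} D(Y)={3,4,6,7,8}: no change
Constraint 3 (Z + Y = U) on D(Z)={1,7,8} D(Y)={3,4,6,7,8} D(U)={1,2,3,5,7}: Z {1,7,8}->{1}; Y {3,4,6,7,8}->{4,6}; U {1,2,3,5,7}->{5,7}
So after constraint 3: D(Z) = {1}

Answer: {1}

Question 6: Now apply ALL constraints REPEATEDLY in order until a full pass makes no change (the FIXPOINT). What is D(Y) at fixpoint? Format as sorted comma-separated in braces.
pass 0 (initial): D(Y)={3,4,6,7,8}
pass 1: U {1,2,3,5,7}->{5,7}; Y {3,4,6,7,8}->{4,6}; Z {1,7,8}->{1}
pass 2: no change
Fixpoint after 2 passes: D(Y) = {4,6}

Answer: {4,6}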